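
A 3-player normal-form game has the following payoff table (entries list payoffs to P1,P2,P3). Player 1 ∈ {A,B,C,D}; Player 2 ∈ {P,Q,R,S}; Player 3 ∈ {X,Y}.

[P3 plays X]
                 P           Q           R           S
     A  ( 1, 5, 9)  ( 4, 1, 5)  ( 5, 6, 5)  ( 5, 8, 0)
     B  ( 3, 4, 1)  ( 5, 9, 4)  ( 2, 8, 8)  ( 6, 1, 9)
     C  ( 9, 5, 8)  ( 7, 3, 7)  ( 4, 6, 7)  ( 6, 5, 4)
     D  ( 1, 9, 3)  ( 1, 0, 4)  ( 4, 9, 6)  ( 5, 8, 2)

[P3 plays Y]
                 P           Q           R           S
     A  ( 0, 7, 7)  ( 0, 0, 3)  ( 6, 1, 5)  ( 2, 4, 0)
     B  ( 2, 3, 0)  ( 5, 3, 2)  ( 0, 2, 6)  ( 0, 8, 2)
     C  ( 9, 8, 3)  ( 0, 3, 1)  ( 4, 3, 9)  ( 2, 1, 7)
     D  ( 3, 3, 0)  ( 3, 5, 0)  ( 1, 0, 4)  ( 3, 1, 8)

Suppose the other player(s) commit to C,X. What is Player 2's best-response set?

argmax u_2 = {R}

u_2(P vs C,X) = 5
u_2(Q vs C,X) = 3
u_2(R vs C,X) = 6
u_2(S vs C,X) = 5
max payoff 6 at {R}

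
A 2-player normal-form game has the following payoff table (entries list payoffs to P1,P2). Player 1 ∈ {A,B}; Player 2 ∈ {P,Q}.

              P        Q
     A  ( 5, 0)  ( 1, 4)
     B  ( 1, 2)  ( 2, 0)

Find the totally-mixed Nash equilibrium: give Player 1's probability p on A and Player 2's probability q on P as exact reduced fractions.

P1 indiff ⇒ q·5+(1-q)·1 = q·1+(1-q)·2 ⇒ q(4) = (1-q)(1) ⇒ q = 1/5
P2 indiff ⇒ p·0+(1-p)·2 = p·4+(1-p)·0 ⇒ p(-4) = (1-p)(-2) ⇒ p = 1/3

(p,q) = (1/3, 1/5)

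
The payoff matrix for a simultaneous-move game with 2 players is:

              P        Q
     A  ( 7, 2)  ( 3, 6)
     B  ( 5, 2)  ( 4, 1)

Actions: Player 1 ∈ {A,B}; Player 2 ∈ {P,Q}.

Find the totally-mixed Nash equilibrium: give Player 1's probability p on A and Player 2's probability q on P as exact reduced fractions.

P1 mixes 1/5 on A; P2 mixes 1/3 on P

P1 indiff ⇒ q·7+(1-q)·3 = q·5+(1-q)·4 ⇒ q(2) = (1-q)(1) ⇒ q = 1/3
P2 indiff ⇒ p·2+(1-p)·2 = p·6+(1-p)·1 ⇒ p(-4) = (1-p)(-1) ⇒ p = 1/5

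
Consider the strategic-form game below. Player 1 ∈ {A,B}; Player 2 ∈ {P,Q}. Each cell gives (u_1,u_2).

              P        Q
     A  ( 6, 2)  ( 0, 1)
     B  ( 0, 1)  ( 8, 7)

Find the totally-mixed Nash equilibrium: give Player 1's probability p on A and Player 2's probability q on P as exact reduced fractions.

p=6/7, q=4/7

P1 indiff ⇒ q·6+(1-q)·0 = q·0+(1-q)·8 ⇒ q(6) = (1-q)(8) ⇒ q = 4/7
P2 indiff ⇒ p·2+(1-p)·1 = p·1+(1-p)·7 ⇒ p(1) = (1-p)(6) ⇒ p = 6/7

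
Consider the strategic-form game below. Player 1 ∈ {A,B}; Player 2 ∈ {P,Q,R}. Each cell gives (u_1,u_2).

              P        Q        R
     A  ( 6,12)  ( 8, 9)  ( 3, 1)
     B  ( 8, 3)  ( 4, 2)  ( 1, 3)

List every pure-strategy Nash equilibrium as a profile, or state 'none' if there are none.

(A,P): not NE [P1→B gives 8>6]
(A,Q): not NE [P2→P gives 12>9]
(A,R): not NE [P2→P gives 12>1]
(B,P): NE
(B,Q): not NE [P1→A gives 8>4; P2→R gives 3>2]
(B,R): not NE [P1→A gives 3>1]

PSNE = {(B,P)}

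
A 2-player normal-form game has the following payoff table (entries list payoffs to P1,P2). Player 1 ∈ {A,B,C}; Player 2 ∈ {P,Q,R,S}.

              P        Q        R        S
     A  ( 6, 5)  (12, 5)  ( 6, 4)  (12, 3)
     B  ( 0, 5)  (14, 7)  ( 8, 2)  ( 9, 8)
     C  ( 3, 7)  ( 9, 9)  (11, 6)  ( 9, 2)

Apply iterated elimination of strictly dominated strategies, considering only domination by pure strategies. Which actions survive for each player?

IESDS → P1:{A,B} P2:{P,Q,S}

P2 drop R (P beats it: A:5>4 B:5>2 C:7>6)
P1 drop C (A beats it: P:6>3 Q:12>9 S:12>9)
P1→{A,B} P2→{P,Q,S}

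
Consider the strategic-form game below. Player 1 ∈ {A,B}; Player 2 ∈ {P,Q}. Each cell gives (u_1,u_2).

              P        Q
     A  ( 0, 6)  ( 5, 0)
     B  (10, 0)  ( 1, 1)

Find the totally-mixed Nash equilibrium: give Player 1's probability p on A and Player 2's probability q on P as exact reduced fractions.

p=1/7, q=2/7

P1 indiff ⇒ q·0+(1-q)·5 = q·10+(1-q)·1 ⇒ q(-10) = (1-q)(-4) ⇒ q = 2/7
P2 indiff ⇒ p·6+(1-p)·0 = p·0+(1-p)·1 ⇒ p(6) = (1-p)(1) ⇒ p = 1/7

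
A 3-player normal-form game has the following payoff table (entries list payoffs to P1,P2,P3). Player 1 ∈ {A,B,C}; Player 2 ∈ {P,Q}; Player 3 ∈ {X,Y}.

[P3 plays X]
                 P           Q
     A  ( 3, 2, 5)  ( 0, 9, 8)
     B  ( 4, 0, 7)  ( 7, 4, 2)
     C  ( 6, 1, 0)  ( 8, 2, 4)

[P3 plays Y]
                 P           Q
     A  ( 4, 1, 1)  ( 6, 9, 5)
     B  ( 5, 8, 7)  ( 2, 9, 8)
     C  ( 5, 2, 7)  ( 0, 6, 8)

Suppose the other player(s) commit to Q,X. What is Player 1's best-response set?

argmax u_1 = {C}

u_1(A vs Q,X) = 0
u_1(B vs Q,X) = 7
u_1(C vs Q,X) = 8
max payoff 8 at {C}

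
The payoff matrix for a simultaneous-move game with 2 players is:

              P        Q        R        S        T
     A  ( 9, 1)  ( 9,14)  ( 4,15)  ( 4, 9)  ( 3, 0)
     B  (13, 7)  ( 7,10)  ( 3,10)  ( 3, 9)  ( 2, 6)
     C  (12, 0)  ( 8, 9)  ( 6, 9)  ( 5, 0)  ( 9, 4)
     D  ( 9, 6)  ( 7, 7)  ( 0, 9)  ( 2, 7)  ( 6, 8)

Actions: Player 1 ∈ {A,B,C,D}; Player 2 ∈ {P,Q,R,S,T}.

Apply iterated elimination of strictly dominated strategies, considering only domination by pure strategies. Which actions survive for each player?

P1 drop D (C beats it: P:12>9 Q:8>7 R:6>0 S:5>2 T:9>6)
P2 drop P (Q beats it: A:14>1 B:10>7 C:9>0)
P1 drop B (A beats it: Q:9>7 R:4>3 S:4>3 T:3>2)
P2 drop S (Q beats it: A:14>9 C:9>0)
P2 drop T (Q beats it: A:14>0 C:9>4)
P1→{A,C} P2→{Q,R}

Survivors P1:{A,C} P2:{Q,R}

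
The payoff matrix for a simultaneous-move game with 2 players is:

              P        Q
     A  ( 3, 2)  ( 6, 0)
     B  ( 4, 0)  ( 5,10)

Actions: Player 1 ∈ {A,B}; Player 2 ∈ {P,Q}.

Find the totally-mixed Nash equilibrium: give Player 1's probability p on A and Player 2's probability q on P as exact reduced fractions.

p=5/6, q=1/2

P1 indiff ⇒ q·3+(1-q)·6 = q·4+(1-q)·5 ⇒ q(-1) = (1-q)(-1) ⇒ q = 1/2
P2 indiff ⇒ p·2+(1-p)·0 = p·0+(1-p)·10 ⇒ p(2) = (1-p)(10) ⇒ p = 5/6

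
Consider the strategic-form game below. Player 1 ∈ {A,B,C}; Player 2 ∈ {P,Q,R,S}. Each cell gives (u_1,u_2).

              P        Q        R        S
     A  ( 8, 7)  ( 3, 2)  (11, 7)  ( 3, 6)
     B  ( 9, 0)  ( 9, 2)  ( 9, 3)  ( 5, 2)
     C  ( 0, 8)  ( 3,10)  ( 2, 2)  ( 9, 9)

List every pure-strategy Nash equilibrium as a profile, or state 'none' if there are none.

(A,P): not NE [P1→B gives 9>8]
(A,Q): not NE [P1→B gives 9>3; P2→R gives 7>2]
(A,R): NE
(A,S): not NE [P1→C gives 9>3; P2→R gives 7>6]
(B,P): not NE [P2→R gives 3>0]
(B,Q): not NE [P2→R gives 3>2]
(B,R): not NE [P1→A gives 11>9]
(B,S): not NE [P1→C gives 9>5; P2→R gives 3>2]
(C,P): not NE [P1→B gives 9>0; P2→Q gives 10>8]
(C,Q): not NE [P1→B gives 9>3]
(C,R): not NE [P1→A gives 11>2; P2→Q gives 10>2]
(C,S): not NE [P2→Q gives 10>9]

PSNE = {(A,R)}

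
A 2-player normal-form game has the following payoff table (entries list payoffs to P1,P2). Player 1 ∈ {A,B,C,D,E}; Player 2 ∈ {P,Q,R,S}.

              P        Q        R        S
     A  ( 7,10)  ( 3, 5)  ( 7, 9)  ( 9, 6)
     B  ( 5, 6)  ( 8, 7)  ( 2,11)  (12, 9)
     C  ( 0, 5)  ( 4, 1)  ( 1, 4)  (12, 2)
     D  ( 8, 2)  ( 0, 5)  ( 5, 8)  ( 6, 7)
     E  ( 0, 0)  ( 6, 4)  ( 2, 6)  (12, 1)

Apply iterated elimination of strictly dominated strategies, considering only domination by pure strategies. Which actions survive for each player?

P2 drop Q (R beats it: A:9>5 B:11>7 C:4>1 D:8>5 E:6>4)
P2 drop S (R beats it: A:9>6 B:11>9 C:4>2 D:8>7 E:6>1)
P1 drop B (A beats it: P:7>5 R:7>2)
P1 drop C (A beats it: P:7>0 R:7>1)
P1 drop E (A beats it: P:7>0 R:7>2)
P1→{A,D} P2→{P,R}

Survivors P1:{A,D} P2:{P,R}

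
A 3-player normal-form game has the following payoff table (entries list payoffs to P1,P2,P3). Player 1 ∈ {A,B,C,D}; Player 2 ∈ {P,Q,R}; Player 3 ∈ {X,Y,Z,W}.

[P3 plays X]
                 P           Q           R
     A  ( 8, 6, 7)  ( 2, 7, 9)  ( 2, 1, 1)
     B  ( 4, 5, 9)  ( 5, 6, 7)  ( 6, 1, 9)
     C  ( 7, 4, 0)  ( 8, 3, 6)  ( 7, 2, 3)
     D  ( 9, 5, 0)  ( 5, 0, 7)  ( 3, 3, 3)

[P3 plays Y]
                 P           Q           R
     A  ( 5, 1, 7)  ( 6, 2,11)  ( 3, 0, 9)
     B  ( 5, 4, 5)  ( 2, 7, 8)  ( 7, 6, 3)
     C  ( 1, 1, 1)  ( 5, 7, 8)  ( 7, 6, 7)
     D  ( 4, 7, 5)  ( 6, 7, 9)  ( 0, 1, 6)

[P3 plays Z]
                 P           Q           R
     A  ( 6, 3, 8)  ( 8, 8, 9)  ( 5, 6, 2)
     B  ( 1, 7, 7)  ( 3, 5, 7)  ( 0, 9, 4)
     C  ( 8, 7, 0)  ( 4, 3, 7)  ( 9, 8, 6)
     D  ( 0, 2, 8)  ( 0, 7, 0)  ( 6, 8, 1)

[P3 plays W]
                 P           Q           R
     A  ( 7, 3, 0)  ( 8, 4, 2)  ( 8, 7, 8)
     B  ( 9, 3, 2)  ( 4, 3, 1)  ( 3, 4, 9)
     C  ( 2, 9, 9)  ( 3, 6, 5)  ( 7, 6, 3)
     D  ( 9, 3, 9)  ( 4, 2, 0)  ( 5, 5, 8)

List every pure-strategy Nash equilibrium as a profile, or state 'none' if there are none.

(A,P,X): not NE [P1→D gives 9>8; P2→Q gives 7>6; P3→Z gives 8>7]
(A,P,Y): not NE [P2→Q gives 2>1; P3→Z gives 8>7]
(A,P,Z): not NE [P1→C gives 8>6; P2→Q gives 8>3]
(A,P,W): not NE [P1→D gives 9>7; P2→R gives 7>3; P3→Z gives 8>0]
(A,Q,X): not NE [P1→C gives 8>2; P3→Y gives 11>9]
(A,Q,Y): NE
(A,Q,Z): not NE [P3→Y gives 11>9]
(A,Q,W): not NE [P2→R gives 7>4; P3→Y gives 11>2]
(A,R,X): not NE [P1→C gives 7>2; P2→Q gives 7>1; P3→Y gives 9>1]
(A,R,Y): not NE [P1→C gives 7>3; P2→Q gives 2>0]
(A,R,Z): not NE [P1→C gives 9>5; P2→Q gives 8>6; P3→Y gives 9>2]
(A,R,W): not NE [P3→Y gives 9>8]
(B,P,X): not NE [P1→D gives 9>4; P2→Q gives 6>5]
(B,P,Y): not NE [P2→Q gives 7>4; P3→X gives 9>5]
(B,P,Z): not NE [P1→C gives 8>1; P2→R gives 9>7; P3→X gives 9>7]
(B,P,W): not NE [P2→R gives 4>3; P3→X gives 9>2]
(B,Q,X): not NE [P1→C gives 8>5; P3→Y gives 8>7]
(B,Q,Y): not NE [P1→D gives 6>2]
(B,Q,Z): not NE [P1→A gives 8>3; P2→R gives 9>5; P3→Y gives 8>7]
(B,Q,W): not NE [P1→A gives 8>4; P2→R gives 4>3; P3→Y gives 8>1]
(B,R,X): not NE [P1→C gives 7>6; P2→Q gives 6>1]
(B,R,Y): not NE [P2→Q gives 7>6; P3→W gives 9>3]
(B,R,Z): not NE [P1→C gives 9>0; P3→W gives 9>4]
(B,R,W): not NE [P1→A gives 8>3]
(C,P,X): not NE [P1→D gives 9>7; P3→W gives 9>0]
(C,P,Y): not NE [P1→B gives 5>1; P2→Q gives 7>1; P3→W gives 9>1]
(C,P,Z): not NE [P2→R gives 8>7; P3→W gives 9>0]
(C,P,W): not NE [P1→D gives 9>2]
(C,Q,X): not NE [P2→P gives 4>3; P3→Y gives 8>6]
(C,Q,Y): not NE [P1→D gives 6>5]
(C,Q,Z): not NE [P1→A gives 8>4; P2→R gives 8>3; P3→Y gives 8>7]
(C,Q,W): not NE [P1→A gives 8>3; P2→P gives 9>6; P3→Y gives 8>5]
(C,R,X): not NE [P2→P gives 4>2; P3→Y gives 7>3]
(C,R,Y): not NE [P2→Q gives 7>6]
(C,R,Z): not NE [P3→Y gives 7>6]
(C,R,W): not NE [P1→A gives 8>7; P2→P gives 9>6; P3→Y gives 7>3]
(D,P,X): not NE [P3→W gives 9>0]
(D,P,Y): not NE [P1→B gives 5>4; P3→W gives 9>5]
(D,P,Z): not NE [P1→C gives 8>0; P2→R gives 8>2; P3→W gives 9>8]
(D,P,W): not NE [P2→R gives 5>3]
(D,Q,X): not NE [P1→C gives 8>5; P2→P gives 5>0; P3→Y gives 9>7]
(D,Q,Y): NE
(D,Q,Z): not NE [P1→A gives 8>0; P2→R gives 8>7; P3→Y gives 9>0]
(D,Q,W): not NE [P1→A gives 8>4; P2→R gives 5>2; P3→Y gives 9>0]
(D,R,X): not NE [P1→C gives 7>3; P2→P gives 5>3; P3→W gives 8>3]
(D,R,Y): not NE [P1→C gives 7>0; P2→Q gives 7>1; P3→W gives 8>6]
(D,R,Z): not NE [P1→C gives 9>6; P3→W gives 8>1]
(D,R,W): not NE [P1→A gives 8>5]

NE set: (A,Q,Y), (D,Q,Y)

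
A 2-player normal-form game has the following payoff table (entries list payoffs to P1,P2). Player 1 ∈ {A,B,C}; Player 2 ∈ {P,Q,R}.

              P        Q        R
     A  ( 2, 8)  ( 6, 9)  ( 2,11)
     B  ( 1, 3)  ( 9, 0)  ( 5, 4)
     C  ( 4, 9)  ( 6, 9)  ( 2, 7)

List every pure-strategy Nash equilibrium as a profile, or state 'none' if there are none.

Nash profiles: (B,R), (C,P)

(A,P): not NE [P1→C gives 4>2; P2→R gives 11>8]
(A,Q): not NE [P1→B gives 9>6; P2→R gives 11>9]
(A,R): not NE [P1→B gives 5>2]
(B,P): not NE [P1→C gives 4>1; P2→R gives 4>3]
(B,Q): not NE [P2→R gives 4>0]
(B,R): NE
(C,P): NE
(C,Q): not NE [P1→B gives 9>6]
(C,R): not NE [P1→B gives 5>2; P2→Q gives 9>7]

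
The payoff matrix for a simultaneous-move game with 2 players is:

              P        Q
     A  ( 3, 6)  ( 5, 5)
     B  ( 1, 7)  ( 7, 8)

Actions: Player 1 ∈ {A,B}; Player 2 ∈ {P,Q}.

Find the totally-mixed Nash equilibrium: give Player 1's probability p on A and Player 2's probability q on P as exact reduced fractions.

P1 indiff ⇒ q·3+(1-q)·5 = q·1+(1-q)·7 ⇒ q(2) = (1-q)(2) ⇒ q = 1/2
P2 indiff ⇒ p·6+(1-p)·7 = p·5+(1-p)·8 ⇒ p(1) = (1-p)(1) ⇒ p = 1/2

(p,q) = (1/2, 1/2)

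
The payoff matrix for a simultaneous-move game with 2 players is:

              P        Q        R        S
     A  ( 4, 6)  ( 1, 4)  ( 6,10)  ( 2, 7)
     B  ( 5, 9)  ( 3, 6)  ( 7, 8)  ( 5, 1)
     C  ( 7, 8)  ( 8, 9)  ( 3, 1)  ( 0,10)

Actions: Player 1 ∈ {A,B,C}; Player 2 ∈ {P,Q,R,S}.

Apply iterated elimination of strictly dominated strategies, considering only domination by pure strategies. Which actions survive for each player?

P1 drop A (B beats it: P:5>4 Q:3>1 R:7>6 S:5>2)
P2 drop R (P beats it: B:9>8 C:8>1)
P1→{B,C} P2→{P,Q,S}

IESDS → P1:{B,C} P2:{P,Q,S}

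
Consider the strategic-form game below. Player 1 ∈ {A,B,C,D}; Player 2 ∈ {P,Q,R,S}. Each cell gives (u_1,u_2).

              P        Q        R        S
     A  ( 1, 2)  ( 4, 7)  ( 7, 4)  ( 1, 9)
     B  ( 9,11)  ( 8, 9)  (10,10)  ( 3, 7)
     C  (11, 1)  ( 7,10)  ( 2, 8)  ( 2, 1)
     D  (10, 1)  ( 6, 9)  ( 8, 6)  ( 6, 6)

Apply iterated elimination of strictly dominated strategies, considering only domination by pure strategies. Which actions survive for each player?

P1 drop A (B beats it: P:9>1 Q:8>4 R:10>7 S:3>1)
P2 drop S (Q beats it: B:9>7 C:10>1 D:9>6)
P1→{B,C,D} P2→{P,Q,R}

Remaining: P1:{B,C,D} P2:{P,Q,R}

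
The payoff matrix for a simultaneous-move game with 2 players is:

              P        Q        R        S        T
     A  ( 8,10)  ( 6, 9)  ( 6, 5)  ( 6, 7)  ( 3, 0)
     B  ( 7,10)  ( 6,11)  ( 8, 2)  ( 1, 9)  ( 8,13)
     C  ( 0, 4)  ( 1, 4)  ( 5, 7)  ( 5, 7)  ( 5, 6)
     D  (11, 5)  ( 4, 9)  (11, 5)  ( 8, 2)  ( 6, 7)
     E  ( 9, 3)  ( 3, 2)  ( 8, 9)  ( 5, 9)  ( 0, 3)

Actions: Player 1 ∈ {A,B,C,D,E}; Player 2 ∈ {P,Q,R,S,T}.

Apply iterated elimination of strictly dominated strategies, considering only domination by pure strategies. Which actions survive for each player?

Remaining: P1:{A,B,D} P2:{P,Q,T}

P1 drop C (D beats it: P:11>0 Q:4>1 R:11>5 S:8>5 T:6>5)
P1 drop E (D beats it: P:11>9 Q:4>3 R:11>8 S:8>5 T:6>0)
P2 drop R (Q beats it: A:9>5 B:11>2 D:9>5)
P2 drop S (P beats it: A:10>7 B:10>9 D:5>2)
P1→{A,B,D} P2→{P,Q,T}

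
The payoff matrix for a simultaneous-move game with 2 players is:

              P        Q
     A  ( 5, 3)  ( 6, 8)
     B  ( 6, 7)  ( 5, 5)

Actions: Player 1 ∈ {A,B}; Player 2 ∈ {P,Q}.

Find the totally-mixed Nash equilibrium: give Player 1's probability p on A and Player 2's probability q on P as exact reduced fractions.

P1 indiff ⇒ q·5+(1-q)·6 = q·6+(1-q)·5 ⇒ q(-1) = (1-q)(-1) ⇒ q = 1/2
P2 indiff ⇒ p·3+(1-p)·7 = p·8+(1-p)·5 ⇒ p(-5) = (1-p)(-2) ⇒ p = 2/7

p=2/7, q=1/2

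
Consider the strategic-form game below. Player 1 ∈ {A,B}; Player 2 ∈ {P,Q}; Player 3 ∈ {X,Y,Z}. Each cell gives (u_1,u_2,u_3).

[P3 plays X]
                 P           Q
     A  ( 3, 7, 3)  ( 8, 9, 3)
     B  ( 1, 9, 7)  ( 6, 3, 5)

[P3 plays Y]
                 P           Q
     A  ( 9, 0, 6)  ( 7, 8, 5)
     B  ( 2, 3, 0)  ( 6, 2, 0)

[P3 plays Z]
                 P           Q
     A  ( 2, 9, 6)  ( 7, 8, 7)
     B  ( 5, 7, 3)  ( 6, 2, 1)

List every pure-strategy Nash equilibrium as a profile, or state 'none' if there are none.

(A,P,X): not NE [P2→Q gives 9>7; P3→Z gives 6>3]
(A,P,Y): not NE [P2→Q gives 8>0]
(A,P,Z): not NE [P1→B gives 5>2]
(A,Q,X): not NE [P3→Z gives 7>3]
(A,Q,Y): not NE [P3→Z gives 7>5]
(A,Q,Z): not NE [P2→P gives 9>8]
(B,P,X): not NE [P1→A gives 3>1]
(B,P,Y): not NE [P1→A gives 9>2; P3→X gives 7>0]
(B,P,Z): not NE [P3→X gives 7>3]
(B,Q,X): not NE [P1→A gives 8>6; P2→P gives 9>3]
(B,Q,Y): not NE [P1→A gives 7>6; P2→P gives 3>2; P3→X gives 5>0]
(B,Q,Z): not NE [P1→A gives 7>6; P2→P gives 7>2; P3→X gives 5>1]

No pure NE.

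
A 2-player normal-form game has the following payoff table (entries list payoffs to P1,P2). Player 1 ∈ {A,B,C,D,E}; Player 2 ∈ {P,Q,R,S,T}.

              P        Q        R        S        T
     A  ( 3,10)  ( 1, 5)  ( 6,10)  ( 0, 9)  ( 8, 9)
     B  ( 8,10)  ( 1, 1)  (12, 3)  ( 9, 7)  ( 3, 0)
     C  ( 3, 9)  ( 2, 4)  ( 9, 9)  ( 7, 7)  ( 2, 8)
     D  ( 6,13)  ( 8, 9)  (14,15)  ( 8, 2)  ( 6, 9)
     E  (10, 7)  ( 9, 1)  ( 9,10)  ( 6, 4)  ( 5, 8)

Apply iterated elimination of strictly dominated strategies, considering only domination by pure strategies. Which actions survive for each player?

P1 drop C (D beats it: P:6>3 Q:8>2 R:14>9 S:8>7 T:6>2)
P2 drop Q (P beats it: A:10>5 B:10>1 D:13>9 E:7>1)
P2 drop S (P beats it: A:10>9 B:10>7 D:13>2 E:7>4)
P2 drop T (R beats it: A:10>9 B:3>0 D:15>9 E:10>8)
P1 drop A (B beats it: P:8>3 R:12>6)
P1→{B,D,E} P2→{P,R}

Survivors P1:{B,D,E} P2:{P,R}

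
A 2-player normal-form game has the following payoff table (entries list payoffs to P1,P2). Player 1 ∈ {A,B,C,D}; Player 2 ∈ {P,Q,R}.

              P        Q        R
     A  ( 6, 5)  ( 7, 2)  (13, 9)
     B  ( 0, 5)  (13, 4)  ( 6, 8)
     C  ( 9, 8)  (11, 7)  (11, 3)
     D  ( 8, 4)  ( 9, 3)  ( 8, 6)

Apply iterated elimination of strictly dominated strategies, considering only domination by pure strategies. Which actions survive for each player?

P1 drop D (C beats it: P:9>8 Q:11>9 R:11>8)
P2 drop Q (P beats it: A:5>2 B:5>4 C:8>7)
P1 drop B (A beats it: P:6>0 R:13>6)
P1→{A,C} P2→{P,R}

Survivors P1:{A,C} P2:{P,R}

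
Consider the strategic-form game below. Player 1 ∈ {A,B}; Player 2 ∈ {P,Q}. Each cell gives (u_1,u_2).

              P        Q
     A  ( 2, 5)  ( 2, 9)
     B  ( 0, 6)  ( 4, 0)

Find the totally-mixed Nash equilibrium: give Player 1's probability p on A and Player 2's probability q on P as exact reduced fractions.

P1 indiff ⇒ q·2+(1-q)·2 = q·0+(1-q)·4 ⇒ q(2) = (1-q)(2) ⇒ q = 1/2
P2 indiff ⇒ p·5+(1-p)·6 = p·9+(1-p)·0 ⇒ p(-4) = (1-p)(-6) ⇒ p = 3/5

P1 mixes 3/5 on A; P2 mixes 1/2 on P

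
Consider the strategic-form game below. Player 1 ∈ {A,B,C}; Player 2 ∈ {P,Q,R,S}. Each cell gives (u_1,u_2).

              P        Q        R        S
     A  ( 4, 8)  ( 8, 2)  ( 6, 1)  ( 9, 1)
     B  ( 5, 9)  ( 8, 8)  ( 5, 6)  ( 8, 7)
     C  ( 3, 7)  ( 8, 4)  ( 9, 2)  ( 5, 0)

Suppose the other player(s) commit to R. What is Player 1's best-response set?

P1 best: {C}

u_1(A vs R) = 6
u_1(B vs R) = 5
u_1(C vs R) = 9
max payoff 9 at {C}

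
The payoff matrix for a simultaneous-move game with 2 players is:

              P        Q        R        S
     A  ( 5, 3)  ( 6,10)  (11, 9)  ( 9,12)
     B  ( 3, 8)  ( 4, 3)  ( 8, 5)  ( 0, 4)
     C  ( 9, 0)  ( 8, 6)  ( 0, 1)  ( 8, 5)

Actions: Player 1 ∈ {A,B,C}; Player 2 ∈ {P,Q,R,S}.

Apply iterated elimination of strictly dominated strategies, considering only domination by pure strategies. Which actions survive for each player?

P1 drop B (A beats it: P:5>3 Q:6>4 R:11>8 S:9>0)
P2 drop P (Q beats it: A:10>3 C:6>0)
P2 drop R (Q beats it: A:10>9 C:6>1)
P1→{A,C} P2→{Q,S}

Remaining: P1:{A,C} P2:{Q,S}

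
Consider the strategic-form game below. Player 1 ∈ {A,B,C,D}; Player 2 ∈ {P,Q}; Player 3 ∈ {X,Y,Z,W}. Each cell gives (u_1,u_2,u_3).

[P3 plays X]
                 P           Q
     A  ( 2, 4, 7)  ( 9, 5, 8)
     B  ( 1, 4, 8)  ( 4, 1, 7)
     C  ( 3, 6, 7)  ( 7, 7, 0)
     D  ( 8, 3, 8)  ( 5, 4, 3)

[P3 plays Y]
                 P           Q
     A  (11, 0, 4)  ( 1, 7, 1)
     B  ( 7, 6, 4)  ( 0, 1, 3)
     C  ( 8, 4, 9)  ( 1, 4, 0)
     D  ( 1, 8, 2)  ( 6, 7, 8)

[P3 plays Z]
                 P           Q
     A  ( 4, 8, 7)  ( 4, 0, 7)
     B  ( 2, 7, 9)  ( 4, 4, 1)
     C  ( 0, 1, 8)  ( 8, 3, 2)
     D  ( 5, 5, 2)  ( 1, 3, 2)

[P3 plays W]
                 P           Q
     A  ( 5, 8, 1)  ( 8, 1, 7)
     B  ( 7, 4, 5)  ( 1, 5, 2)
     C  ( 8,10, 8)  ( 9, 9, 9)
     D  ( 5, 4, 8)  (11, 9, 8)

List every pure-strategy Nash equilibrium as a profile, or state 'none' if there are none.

(A,P,X): not NE [P1→D gives 8>2; P2→Q gives 5>4]
(A,P,Y): not NE [P2→Q gives 7>0; P3→Z gives 7>4]
(A,P,Z): not NE [P1→D gives 5>4]
(A,P,W): not NE [P1→C gives 8>5; P3→Z gives 7>1]
(A,Q,X): NE
(A,Q,Y): not NE [P1→D gives 6>1; P3→X gives 8>1]
(A,Q,Z): not NE [P1→C gives 8>4; P2→P gives 8>0; P3→X gives 8>7]
(A,Q,W): not NE [P1→D gives 11>8; P2→P gives 8>1; P3→X gives 8>7]
(B,P,X): not NE [P1→D gives 8>1; P3→Z gives 9>8]
(B,P,Y): not NE [P1→A gives 11>7; P3→Z gives 9>4]
(B,P,Z): not NE [P1→D gives 5>2]
(B,P,W): not NE [P1→C gives 8>7; P2→Q gives 5>4; P3→Z gives 9>5]
(B,Q,X): not NE [P1→A gives 9>4; P2→P gives 4>1]
(B,Q,Y): not NE [P1→D gives 6>0; P2→P gives 6>1; P3→X gives 7>3]
(B,Q,Z): not NE [P1→C gives 8>4; P2→P gives 7>4; P3→X gives 7>1]
(B,Q,W): not NE [P1→D gives 11>1; P3→X gives 7>2]
(C,P,X): not NE [P1→D gives 8>3; P2→Q gives 7>6; P3→Y gives 9>7]
(C,P,Y): not NE [P1→A gives 11>8]
(C,P,Z): not NE [P1→D gives 5>0; P2→Q gives 3>1; P3→Y gives 9>8]
(C,P,W): not NE [P3→Y gives 9>8]
(C,Q,X): not NE [P1→A gives 9>7; P3→W gives 9>0]
(C,Q,Y): not NE [P1→D gives 6>1; P3→W gives 9>0]
(C,Q,Z): not NE [P3→W gives 9>2]
(C,Q,W): not NE [P1→D gives 11>9; P2→P gives 10>9]
(D,P,X): not NE [P2→Q gives 4>3]
(D,P,Y): not NE [P1→A gives 11>1; P3→W gives 8>2]
(D,P,Z): not NE [P3→W gives 8>2]
(D,P,W): not NE [P1→C gives 8>5; P2→Q gives 9>4]
(D,Q,X): not NE [P1→A gives 9>5; P3→W gives 8>3]
(D,Q,Y): not NE [P2→P gives 8>7]
(D,Q,Z): not NE [P1→C gives 8>1; P2→P gives 5>3; P3→W gives 8>2]
(D,Q,W): NE

PSNE = {(A,Q,X), (D,Q,W)}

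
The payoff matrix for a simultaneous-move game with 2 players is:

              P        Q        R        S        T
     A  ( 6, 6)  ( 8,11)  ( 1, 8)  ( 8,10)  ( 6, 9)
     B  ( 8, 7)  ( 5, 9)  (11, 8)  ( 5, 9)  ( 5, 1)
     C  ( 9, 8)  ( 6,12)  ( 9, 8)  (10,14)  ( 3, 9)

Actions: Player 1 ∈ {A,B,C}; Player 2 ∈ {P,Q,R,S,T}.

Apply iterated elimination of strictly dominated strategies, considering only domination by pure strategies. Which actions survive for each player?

P2 drop P (Q beats it: A:11>6 B:9>7 C:12>8)
P2 drop R (Q beats it: A:11>8 B:9>8 C:12>8)
P1 drop B (A beats it: Q:8>5 S:8>5 T:6>5)
P2 drop T (Q beats it: A:11>9 C:12>9)
P1→{A,C} P2→{Q,S}

Remaining: P1:{A,C} P2:{Q,S}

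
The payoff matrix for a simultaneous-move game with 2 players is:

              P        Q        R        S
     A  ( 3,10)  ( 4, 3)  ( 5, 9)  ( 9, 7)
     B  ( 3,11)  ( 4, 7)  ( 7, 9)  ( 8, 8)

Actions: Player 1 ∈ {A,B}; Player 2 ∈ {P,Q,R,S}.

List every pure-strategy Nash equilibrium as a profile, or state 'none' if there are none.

(A,P): NE
(A,Q): not NE [P2→P gives 10>3]
(A,R): not NE [P1→B gives 7>5; P2→P gives 10>9]
(A,S): not NE [P2→P gives 10>7]
(B,P): NE
(B,Q): not NE [P2→P gives 11>7]
(B,R): not NE [P2→P gives 11>9]
(B,S): not NE [P1→A gives 9>8; P2→P gives 11>8]

PSNE = {(A,P), (B,P)}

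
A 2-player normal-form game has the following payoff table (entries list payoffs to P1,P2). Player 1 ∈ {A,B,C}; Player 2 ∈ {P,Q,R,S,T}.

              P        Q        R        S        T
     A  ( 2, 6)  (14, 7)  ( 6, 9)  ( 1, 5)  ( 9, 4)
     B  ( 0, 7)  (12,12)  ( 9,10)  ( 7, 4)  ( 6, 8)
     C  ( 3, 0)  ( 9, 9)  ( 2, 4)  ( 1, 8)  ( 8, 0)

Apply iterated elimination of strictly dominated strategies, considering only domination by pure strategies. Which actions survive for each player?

P2 drop P (Q beats it: A:7>6 B:12>7 C:9>0)
P2 drop S (Q beats it: A:7>5 B:12>4 C:9>8)
P1 drop C (A beats it: Q:14>9 R:6>2 T:9>8)
P2 drop T (Q beats it: A:7>4 B:12>8)
P1→{A,B} P2→{Q,R}

IESDS → P1:{A,B} P2:{Q,R}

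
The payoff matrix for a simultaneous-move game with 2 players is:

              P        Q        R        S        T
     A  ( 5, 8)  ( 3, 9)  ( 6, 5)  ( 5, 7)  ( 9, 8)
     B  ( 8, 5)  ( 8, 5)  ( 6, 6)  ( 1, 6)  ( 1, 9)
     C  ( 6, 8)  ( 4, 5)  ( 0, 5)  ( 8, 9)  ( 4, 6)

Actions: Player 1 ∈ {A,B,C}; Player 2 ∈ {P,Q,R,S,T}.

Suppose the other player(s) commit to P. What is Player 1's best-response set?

u_1(A vs P) = 5
u_1(B vs P) = 8
u_1(C vs P) = 6
max payoff 8 at {B}

P1 best: {B}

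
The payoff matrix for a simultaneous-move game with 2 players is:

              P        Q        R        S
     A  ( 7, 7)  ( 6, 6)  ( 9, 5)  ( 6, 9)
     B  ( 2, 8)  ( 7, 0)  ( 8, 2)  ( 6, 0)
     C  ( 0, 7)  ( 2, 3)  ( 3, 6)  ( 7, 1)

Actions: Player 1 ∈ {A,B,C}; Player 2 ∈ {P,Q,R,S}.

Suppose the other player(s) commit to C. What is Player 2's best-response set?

P2 best: {P}

u_2(P vs C) = 7
u_2(Q vs C) = 3
u_2(R vs C) = 6
u_2(S vs C) = 1
max payoff 7 at {P}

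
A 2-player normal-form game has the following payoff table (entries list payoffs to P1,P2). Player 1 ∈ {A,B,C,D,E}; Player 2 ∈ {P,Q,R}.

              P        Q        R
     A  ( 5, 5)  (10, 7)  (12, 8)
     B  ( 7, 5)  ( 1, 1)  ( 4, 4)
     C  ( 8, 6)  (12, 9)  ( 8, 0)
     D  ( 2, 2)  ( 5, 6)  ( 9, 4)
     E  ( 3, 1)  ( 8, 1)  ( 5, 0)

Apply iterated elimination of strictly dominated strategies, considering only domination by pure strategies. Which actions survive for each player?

Remaining: P1:{A,C} P2:{Q,R}

P1 drop B (C beats it: P:8>7 Q:12>1 R:8>4)
P1 drop D (A beats it: P:5>2 Q:10>5 R:12>9)
P1 drop E (A beats it: P:5>3 Q:10>8 R:12>5)
P2 drop P (Q beats it: A:7>5 C:9>6)
P1→{A,C} P2→{Q,R}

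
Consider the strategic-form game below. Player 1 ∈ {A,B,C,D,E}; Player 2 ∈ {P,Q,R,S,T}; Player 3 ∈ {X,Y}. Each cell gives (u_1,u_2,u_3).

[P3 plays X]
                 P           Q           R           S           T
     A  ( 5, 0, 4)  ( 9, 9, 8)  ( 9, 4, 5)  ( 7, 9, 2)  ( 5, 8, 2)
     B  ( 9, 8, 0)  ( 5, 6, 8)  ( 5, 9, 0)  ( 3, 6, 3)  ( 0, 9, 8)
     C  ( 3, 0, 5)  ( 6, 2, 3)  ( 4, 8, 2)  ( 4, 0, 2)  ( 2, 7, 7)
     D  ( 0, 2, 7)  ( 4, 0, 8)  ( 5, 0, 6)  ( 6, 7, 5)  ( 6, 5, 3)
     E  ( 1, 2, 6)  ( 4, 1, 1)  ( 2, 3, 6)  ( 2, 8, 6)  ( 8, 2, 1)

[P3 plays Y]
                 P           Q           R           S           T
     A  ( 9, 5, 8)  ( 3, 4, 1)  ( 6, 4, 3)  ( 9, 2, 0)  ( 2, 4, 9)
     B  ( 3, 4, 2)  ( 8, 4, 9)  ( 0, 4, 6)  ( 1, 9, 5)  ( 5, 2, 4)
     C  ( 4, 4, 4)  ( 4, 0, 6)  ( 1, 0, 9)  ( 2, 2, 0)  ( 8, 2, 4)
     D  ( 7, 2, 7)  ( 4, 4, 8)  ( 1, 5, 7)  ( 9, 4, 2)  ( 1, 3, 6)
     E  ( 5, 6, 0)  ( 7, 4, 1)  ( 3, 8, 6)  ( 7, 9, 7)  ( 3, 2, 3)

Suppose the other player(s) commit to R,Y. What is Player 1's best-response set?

u_1(A vs R,Y) = 6
u_1(B vs R,Y) = 0
u_1(C vs R,Y) = 1
u_1(D vs R,Y) = 1
u_1(E vs R,Y) = 3
max payoff 6 at {A}

BR_1 = {A}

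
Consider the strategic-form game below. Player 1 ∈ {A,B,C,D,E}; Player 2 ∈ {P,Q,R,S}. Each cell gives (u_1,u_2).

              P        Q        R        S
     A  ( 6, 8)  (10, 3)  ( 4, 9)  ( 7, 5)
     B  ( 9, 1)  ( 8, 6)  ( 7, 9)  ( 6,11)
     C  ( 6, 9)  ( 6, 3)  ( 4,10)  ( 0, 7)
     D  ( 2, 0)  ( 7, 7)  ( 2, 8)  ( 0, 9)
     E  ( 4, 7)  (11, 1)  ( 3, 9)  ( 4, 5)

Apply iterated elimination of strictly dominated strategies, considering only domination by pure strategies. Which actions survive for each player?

Survivors P1:{A,B} P2:{R,S}

P1 drop C (B beats it: P:9>6 Q:8>6 R:7>4 S:6>0)
P1 drop D (A beats it: P:6>2 Q:10>7 R:4>2 S:7>0)
P2 drop P (R beats it: A:9>8 B:9>1 E:9>7)
P2 drop Q (R beats it: A:9>3 B:9>6 E:9>1)
P1 drop E (A beats it: R:4>3 S:7>4)
P1→{A,B} P2→{R,S}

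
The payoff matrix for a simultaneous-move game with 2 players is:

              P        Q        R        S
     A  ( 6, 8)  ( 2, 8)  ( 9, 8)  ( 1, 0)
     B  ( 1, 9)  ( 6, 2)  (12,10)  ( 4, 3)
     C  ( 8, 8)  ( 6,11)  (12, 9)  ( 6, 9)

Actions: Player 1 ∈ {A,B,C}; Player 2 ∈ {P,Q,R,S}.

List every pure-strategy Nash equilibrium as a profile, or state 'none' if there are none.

PSNE = {(B,R), (C,Q)}

(A,P): not NE [P1→C gives 8>6]
(A,Q): not NE [P1→C gives 6>2]
(A,R): not NE [P1→C gives 12>9]
(A,S): not NE [P1→C gives 6>1; P2→R gives 8>0]
(B,P): not NE [P1→C gives 8>1; P2→R gives 10>9]
(B,Q): not NE [P2→R gives 10>2]
(B,R): NE
(B,S): not NE [P1→C gives 6>4; P2→R gives 10>3]
(C,P): not NE [P2→Q gives 11>8]
(C,Q): NE
(C,R): not NE [P2→Q gives 11>9]
(C,S): not NE [P2→Q gives 11>9]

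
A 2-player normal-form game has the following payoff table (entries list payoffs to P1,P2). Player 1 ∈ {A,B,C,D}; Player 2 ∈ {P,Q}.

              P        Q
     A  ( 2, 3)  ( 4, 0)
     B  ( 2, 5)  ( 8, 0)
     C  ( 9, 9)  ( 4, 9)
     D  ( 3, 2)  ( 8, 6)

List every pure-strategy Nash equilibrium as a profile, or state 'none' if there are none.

(A,P): not NE [P1→C gives 9>2]
(A,Q): not NE [P1→D gives 8>4; P2→P gives 3>0]
(B,P): not NE [P1→C gives 9>2]
(B,Q): not NE [P2→P gives 5>0]
(C,P): NE
(C,Q): not NE [P1→D gives 8>4]
(D,P): not NE [P1→C gives 9>3; P2→Q gives 6>2]
(D,Q): NE

Nash profiles: (C,P), (D,Q)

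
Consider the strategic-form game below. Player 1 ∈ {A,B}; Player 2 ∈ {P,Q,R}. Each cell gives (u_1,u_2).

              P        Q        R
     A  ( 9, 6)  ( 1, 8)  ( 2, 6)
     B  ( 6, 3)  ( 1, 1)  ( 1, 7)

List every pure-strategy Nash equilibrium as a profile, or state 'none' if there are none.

(A,P): not NE [P2→Q gives 8>6]
(A,Q): NE
(A,R): not NE [P2→Q gives 8>6]
(B,P): not NE [P1→A gives 9>6; P2→R gives 7>3]
(B,Q): not NE [P2→R gives 7>1]
(B,R): not NE [P1→A gives 2>1]

Nash profiles: (A,Q)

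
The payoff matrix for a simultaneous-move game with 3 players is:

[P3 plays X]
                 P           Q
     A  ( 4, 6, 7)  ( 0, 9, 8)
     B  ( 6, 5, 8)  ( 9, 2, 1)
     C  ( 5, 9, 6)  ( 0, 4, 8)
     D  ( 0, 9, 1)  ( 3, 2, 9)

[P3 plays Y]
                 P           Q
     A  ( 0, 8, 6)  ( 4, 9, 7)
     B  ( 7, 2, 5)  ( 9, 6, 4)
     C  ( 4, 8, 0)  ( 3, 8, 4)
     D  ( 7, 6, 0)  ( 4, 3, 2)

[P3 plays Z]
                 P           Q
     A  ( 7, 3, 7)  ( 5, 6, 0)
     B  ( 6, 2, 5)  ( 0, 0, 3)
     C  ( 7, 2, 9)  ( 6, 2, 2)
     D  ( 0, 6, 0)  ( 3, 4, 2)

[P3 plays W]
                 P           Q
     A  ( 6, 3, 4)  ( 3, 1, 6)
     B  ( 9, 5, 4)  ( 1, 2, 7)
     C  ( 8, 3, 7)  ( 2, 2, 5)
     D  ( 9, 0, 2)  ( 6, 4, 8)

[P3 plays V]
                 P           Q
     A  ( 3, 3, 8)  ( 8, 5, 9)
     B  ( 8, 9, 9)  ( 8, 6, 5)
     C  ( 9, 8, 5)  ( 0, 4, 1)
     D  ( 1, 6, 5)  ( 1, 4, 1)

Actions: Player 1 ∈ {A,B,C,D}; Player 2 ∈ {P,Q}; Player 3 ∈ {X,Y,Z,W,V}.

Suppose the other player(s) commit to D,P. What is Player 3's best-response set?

BR_3 = {V}

u_3(X vs D,P) = 1
u_3(Y vs D,P) = 0
u_3(Z vs D,P) = 0
u_3(W vs D,P) = 2
u_3(V vs D,P) = 5
max payoff 5 at {V}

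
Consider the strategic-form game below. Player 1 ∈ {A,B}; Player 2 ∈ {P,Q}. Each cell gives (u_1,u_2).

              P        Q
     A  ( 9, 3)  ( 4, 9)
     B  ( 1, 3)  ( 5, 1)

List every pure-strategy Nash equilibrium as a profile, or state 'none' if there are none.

(A,P): not NE [P2→Q gives 9>3]
(A,Q): not NE [P1→B gives 5>4]
(B,P): not NE [P1→A gives 9>1]
(B,Q): not NE [P2→P gives 3>1]

No pure NE.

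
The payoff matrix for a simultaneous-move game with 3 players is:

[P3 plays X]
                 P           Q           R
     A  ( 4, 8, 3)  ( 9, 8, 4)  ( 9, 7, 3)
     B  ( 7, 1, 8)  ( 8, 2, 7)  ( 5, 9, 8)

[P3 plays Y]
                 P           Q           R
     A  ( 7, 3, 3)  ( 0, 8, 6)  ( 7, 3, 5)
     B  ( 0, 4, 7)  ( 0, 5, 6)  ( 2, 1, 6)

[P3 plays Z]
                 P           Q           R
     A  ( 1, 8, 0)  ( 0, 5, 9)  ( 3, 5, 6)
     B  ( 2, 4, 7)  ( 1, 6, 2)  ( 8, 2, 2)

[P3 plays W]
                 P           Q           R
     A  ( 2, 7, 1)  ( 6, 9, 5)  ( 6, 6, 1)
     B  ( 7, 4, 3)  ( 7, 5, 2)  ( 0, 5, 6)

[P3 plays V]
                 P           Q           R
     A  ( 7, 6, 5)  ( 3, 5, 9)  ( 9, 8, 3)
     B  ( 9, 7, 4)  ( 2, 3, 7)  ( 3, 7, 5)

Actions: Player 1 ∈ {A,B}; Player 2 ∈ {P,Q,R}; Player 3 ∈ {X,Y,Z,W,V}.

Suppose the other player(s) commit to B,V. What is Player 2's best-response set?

u_2(P vs B,V) = 7
u_2(Q vs B,V) = 3
u_2(R vs B,V) = 7
max payoff 7 at {P,R}

P2 best: {P,R}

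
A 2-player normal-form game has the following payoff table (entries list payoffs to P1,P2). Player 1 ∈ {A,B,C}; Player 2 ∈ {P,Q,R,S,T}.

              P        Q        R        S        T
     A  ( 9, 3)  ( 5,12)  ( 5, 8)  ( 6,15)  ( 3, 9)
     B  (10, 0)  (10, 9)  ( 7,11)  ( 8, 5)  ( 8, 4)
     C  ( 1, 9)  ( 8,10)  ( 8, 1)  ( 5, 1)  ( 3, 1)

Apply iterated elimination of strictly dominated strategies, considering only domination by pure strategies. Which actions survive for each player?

P1 drop A (B beats it: P:10>9 Q:10>5 R:7>5 S:8>6 T:8>3)
P2 drop P (Q beats it: B:9>0 C:10>9)
P2 drop S (Q beats it: B:9>5 C:10>1)
P2 drop T (Q beats it: B:9>4 C:10>1)
P1→{B,C} P2→{Q,R}

Remaining: P1:{B,C} P2:{Q,R}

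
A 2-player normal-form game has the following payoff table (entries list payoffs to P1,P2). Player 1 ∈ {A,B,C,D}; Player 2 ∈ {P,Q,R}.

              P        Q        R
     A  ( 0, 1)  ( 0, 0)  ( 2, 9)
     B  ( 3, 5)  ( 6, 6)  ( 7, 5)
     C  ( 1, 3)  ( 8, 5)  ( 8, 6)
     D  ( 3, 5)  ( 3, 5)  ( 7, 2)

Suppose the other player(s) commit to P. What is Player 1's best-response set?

u_1(A vs P) = 0
u_1(B vs P) = 3
u_1(C vs P) = 1
u_1(D vs P) = 3
max payoff 3 at {B,D}

BR_1 = {B,D}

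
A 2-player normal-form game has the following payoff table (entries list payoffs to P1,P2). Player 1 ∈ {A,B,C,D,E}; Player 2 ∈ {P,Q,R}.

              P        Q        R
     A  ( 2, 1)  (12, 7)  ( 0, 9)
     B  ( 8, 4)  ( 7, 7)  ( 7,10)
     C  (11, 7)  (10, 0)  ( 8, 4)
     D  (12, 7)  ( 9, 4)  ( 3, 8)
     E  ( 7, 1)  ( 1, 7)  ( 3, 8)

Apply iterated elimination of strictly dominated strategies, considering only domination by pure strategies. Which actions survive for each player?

IESDS → P1:{C,D} P2:{P,R}

P1 drop B (C beats it: P:11>8 Q:10>7 R:8>7)
P1 drop E (C beats it: P:11>7 Q:10>1 R:8>3)
P2 drop Q (R beats it: A:9>7 C:4>0 D:8>4)
P1 drop A (C beats it: P:11>2 R:8>0)
P1→{C,D} P2→{P,R}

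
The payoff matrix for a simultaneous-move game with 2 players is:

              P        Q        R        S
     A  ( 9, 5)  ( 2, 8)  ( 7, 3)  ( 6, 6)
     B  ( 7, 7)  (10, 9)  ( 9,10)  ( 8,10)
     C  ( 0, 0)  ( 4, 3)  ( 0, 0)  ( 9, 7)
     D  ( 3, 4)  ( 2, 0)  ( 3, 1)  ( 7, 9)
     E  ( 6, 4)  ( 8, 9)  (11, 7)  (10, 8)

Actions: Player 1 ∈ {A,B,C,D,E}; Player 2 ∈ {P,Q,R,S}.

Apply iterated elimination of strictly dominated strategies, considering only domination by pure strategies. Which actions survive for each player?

P1 drop C (E beats it: P:6>0 Q:8>4 R:11>0 S:10>9)
P1 drop D (B beats it: P:7>3 Q:10>2 R:9>3 S:8>7)
P2 drop P (Q beats it: A:8>5 B:9>7 E:9>4)
P1 drop A (B beats it: Q:10>2 R:9>7 S:8>6)
P1→{B,E} P2→{Q,R,S}

Remaining: P1:{B,E} P2:{Q,R,S}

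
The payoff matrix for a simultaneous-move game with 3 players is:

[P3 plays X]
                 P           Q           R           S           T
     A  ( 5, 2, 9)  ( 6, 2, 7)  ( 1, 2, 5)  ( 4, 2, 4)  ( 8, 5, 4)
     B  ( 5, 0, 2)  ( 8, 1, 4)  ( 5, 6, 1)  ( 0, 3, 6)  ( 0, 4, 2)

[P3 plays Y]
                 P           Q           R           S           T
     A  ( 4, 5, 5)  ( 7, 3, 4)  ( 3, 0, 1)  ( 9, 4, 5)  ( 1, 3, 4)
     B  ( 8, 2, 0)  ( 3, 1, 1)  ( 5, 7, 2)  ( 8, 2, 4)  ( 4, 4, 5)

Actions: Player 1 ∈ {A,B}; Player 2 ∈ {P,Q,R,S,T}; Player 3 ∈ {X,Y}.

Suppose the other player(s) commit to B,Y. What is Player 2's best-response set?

u_2(P vs B,Y) = 2
u_2(Q vs B,Y) = 1
u_2(R vs B,Y) = 7
u_2(S vs B,Y) = 2
u_2(T vs B,Y) = 4
max payoff 7 at {R}

P2 best: {R}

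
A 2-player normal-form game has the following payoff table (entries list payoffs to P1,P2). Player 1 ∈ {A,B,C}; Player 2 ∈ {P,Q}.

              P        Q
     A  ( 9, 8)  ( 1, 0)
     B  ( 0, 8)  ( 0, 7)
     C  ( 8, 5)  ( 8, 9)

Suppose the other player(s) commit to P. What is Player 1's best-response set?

u_1(A vs P) = 9
u_1(B vs P) = 0
u_1(C vs P) = 8
max payoff 9 at {A}

BR_1 = {A}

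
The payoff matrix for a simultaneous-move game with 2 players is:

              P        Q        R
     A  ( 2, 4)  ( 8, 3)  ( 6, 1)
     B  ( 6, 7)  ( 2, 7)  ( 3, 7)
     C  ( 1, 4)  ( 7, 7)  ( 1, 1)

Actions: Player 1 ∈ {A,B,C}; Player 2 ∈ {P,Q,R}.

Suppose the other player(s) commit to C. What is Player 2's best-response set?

u_2(P vs C) = 4
u_2(Q vs C) = 7
u_2(R vs C) = 1
max payoff 7 at {Q}

argmax u_2 = {Q}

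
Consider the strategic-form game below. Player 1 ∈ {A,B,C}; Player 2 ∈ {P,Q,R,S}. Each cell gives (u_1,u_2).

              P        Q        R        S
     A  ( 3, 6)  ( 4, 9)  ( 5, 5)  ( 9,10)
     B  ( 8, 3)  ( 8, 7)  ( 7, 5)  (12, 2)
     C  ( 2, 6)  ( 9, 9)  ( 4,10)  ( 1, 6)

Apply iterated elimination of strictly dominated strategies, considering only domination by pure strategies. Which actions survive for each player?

Survivors P1:{B,C} P2:{Q,R}

P1 drop A (B beats it: P:8>3 Q:8>4 R:7>5 S:12>9)
P2 drop P (Q beats it: B:7>3 C:9>6)
P2 drop S (Q beats it: B:7>2 C:9>6)
P1→{B,C} P2→{Q,R}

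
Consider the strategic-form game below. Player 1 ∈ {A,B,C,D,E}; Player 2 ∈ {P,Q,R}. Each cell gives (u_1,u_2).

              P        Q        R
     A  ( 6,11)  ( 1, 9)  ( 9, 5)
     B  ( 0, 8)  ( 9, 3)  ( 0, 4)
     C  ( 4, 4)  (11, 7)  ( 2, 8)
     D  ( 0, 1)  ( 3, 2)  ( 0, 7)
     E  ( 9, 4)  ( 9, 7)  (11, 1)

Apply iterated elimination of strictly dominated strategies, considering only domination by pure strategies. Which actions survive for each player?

P1 drop A (E beats it: P:9>6 Q:9>1 R:11>9)
P1 drop B (C beats it: P:4>0 Q:11>9 R:2>0)
P1 drop D (C beats it: P:4>0 Q:11>3 R:2>0)
P2 drop P (Q beats it: C:7>4 E:7>4)
P1→{C,E} P2→{Q,R}

IESDS → P1:{C,E} P2:{Q,R}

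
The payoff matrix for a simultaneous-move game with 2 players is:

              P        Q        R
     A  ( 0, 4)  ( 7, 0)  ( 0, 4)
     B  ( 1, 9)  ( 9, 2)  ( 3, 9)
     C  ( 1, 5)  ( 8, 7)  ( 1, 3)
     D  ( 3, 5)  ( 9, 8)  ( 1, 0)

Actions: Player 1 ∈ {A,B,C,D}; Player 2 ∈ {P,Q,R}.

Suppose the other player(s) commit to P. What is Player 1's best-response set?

argmax u_1 = {D}

u_1(A vs P) = 0
u_1(B vs P) = 1
u_1(C vs P) = 1
u_1(D vs P) = 3
max payoff 3 at {D}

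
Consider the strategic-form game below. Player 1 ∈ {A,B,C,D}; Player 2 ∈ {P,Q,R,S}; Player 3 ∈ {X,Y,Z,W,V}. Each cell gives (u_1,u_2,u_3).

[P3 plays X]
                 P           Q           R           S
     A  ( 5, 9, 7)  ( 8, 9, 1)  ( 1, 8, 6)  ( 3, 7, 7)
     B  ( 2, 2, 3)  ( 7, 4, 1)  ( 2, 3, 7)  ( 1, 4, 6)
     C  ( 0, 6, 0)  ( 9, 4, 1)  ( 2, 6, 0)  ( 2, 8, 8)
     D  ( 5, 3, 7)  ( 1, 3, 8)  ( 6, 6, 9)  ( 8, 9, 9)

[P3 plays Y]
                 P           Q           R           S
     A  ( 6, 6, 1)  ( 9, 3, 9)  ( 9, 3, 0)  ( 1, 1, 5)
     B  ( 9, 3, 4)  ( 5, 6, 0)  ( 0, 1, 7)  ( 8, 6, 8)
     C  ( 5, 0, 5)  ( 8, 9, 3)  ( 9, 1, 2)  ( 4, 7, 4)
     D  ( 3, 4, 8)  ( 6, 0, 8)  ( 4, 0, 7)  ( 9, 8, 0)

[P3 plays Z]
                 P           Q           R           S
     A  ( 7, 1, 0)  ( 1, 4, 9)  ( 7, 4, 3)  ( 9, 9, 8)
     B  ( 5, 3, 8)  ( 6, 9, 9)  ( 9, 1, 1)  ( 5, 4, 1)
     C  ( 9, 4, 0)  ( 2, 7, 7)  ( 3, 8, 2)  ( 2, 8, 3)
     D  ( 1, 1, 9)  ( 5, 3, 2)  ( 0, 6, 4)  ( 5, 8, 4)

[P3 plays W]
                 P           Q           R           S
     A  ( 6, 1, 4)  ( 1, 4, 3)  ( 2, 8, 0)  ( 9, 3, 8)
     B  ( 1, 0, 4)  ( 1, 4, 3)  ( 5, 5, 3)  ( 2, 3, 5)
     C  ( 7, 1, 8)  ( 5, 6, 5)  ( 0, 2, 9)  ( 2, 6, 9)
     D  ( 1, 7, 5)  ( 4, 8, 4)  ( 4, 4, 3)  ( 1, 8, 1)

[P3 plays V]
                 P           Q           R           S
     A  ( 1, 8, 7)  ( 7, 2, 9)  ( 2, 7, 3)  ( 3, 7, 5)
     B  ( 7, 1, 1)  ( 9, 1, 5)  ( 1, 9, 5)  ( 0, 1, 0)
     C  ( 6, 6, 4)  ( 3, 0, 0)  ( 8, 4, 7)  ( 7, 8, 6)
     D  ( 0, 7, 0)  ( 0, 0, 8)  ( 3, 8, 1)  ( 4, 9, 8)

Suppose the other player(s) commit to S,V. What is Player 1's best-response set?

BR_1 = {C}

u_1(A vs S,V) = 3
u_1(B vs S,V) = 0
u_1(C vs S,V) = 7
u_1(D vs S,V) = 4
max payoff 7 at {C}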